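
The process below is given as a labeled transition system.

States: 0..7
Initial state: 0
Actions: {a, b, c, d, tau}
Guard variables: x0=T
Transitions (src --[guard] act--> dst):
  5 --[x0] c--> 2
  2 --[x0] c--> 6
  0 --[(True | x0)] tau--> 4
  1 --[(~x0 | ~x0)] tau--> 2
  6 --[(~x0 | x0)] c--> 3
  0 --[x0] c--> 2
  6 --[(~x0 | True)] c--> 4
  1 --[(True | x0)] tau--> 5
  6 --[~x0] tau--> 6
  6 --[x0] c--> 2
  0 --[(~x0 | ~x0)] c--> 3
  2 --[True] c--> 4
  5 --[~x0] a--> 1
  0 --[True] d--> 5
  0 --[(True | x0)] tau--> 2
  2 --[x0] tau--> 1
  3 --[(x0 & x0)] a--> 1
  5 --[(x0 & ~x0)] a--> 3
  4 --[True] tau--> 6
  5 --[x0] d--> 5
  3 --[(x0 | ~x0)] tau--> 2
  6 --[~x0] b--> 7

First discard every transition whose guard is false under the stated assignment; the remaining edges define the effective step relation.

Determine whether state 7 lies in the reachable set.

Answer: UNREACHABLE

Working:
After dropping false guards: 16 live edges.
depth 0: {0}
depth 1: {2,4,5}  cumulative {0,2,4,5}
depth 2: {1,6}  cumulative {0,1,2,4,5,6}
depth 3: {3}  cumulative {0,1,2,3,4,5,6}
R = {0,1,2,3,4,5,6}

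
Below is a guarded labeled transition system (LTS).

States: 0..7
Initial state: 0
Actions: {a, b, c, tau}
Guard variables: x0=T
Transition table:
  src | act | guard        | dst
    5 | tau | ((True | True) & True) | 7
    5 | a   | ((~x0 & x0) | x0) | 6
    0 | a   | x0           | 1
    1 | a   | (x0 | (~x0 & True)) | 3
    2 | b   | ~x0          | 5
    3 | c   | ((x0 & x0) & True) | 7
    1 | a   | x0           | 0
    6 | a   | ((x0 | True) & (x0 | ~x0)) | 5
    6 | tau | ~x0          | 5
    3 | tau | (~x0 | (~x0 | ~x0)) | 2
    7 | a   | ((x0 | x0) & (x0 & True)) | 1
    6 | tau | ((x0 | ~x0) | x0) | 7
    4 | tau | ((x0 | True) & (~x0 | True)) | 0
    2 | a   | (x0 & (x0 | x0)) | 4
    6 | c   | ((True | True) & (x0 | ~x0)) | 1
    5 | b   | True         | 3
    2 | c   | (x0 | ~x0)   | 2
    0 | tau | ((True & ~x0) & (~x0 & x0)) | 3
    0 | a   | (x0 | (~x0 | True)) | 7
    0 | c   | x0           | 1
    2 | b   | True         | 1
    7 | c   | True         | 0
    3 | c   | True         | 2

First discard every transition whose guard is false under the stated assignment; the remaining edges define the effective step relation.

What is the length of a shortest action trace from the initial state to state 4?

Breadth-first toward 4:
  depth 0: {0}
  depth 1: {1,7}
  depth 2: {3}
  depth 3: {2}
  depth 4: {4}
depth(4)=4, e.g. a·a·c·a

Answer: 4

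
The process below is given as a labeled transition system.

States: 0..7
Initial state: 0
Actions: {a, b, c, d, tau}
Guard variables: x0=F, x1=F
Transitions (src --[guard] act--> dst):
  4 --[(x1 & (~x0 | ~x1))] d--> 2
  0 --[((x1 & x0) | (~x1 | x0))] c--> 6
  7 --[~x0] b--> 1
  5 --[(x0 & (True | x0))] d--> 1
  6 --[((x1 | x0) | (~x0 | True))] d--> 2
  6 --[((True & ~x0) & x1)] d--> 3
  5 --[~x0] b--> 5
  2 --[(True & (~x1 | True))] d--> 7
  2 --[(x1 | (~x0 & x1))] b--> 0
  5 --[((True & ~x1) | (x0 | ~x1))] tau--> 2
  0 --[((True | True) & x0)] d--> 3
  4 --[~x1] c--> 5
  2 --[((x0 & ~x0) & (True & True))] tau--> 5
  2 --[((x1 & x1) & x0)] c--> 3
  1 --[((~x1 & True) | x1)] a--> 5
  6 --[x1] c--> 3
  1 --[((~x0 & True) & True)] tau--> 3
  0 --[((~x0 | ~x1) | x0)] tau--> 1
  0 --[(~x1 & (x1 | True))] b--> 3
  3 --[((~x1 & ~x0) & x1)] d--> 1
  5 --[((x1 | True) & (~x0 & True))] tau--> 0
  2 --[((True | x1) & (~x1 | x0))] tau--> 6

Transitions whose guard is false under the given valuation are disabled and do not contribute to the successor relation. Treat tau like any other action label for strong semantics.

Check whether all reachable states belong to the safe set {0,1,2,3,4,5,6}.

Answer: INVARIANT VIOLATED at state 7

Analysis:
Allowed set {0,1,2,3,4,5,6}
R = {0,1,2,3,5,6,7}
  0: ok
  1: ok
  2: ok
  3: ok
  5: ok
  6: ok
  7: outside
witness against invariant: c·d·d → 7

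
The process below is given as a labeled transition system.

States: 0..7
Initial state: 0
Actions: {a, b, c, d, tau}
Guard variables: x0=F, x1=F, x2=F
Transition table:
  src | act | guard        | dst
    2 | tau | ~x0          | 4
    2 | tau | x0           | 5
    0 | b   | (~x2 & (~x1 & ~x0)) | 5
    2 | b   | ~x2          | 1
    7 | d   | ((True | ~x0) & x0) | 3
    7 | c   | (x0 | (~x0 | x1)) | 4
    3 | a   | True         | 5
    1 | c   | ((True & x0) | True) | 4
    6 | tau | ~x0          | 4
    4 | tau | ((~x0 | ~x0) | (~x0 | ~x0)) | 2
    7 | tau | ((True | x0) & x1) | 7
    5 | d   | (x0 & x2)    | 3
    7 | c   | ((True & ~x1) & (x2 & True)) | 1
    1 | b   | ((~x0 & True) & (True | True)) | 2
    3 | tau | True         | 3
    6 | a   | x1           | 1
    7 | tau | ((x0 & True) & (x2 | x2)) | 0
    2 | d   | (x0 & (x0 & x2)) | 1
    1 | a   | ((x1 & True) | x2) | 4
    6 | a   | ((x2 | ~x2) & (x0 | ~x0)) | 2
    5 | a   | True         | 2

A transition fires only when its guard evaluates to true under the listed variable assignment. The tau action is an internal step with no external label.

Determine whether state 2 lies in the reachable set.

Answer: REACHABLE

Working:
Guard filter leaves 12 enabled edge(s).
depth 0: {0}
depth 1: {5}  cumulative {0,5}
depth 2: {2}  cumulative {0,2,5}
depth 3: {1,4}  cumulative {0,1,2,4,5}
R = {0,1,2,4,5}
witness 2: b·a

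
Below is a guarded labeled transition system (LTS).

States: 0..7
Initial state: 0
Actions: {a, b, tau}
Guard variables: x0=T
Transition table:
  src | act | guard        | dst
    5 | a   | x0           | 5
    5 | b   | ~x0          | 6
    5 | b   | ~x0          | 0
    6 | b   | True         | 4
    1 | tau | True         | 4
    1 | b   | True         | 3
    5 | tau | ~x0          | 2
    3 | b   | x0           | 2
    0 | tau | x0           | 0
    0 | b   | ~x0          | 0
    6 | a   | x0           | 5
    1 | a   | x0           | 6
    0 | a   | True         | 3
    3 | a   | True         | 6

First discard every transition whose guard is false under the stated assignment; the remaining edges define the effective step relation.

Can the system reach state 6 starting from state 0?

Answer: REACHABLE

Working:
After dropping false guards: 10 live edges.
depth 0: {0}
depth 1: {3}  now seen {0,3}
depth 2: {2,6}  now seen {0,2,3,6}
depth 3: {4,5}  now seen {0,2,3,4,5,6}
Reachable = {0,2,3,4,5,6}
trace reaching 6: a·a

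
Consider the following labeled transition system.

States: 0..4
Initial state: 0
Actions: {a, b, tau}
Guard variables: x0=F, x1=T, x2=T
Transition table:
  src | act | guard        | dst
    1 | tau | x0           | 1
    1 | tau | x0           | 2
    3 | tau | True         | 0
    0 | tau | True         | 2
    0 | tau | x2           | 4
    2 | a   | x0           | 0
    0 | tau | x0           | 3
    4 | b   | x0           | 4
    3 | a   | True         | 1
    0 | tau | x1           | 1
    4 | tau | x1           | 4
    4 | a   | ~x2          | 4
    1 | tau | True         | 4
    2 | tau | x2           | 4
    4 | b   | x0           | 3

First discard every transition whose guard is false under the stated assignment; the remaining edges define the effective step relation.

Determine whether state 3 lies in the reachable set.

Answer: UNREACHABLE

Analysis:
After dropping false guards: 8 live edges.
L0 = {0}
L1 = {1,2,4}  cumulative {0,1,2,4}
Reach set: {0,1,2,4}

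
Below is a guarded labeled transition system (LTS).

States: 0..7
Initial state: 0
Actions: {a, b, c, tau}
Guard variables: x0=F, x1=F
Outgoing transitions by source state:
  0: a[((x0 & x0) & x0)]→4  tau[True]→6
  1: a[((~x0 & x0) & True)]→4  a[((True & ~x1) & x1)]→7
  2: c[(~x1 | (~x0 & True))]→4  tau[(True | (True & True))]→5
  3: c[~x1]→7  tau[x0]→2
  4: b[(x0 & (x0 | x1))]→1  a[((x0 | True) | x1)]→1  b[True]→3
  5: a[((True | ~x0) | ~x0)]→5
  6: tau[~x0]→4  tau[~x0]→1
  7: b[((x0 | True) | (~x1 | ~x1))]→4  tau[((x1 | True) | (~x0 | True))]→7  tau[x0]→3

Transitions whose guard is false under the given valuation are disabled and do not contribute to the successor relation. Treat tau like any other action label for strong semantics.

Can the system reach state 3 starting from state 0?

After dropping false guards: 11 live edges.
depth 0: {0}
depth 1: {6}  now seen {0,6}
depth 2: {1,4}  now seen {0,1,4,6}
depth 3: {3}  now seen {0,1,3,4,6}
depth 4: {7}  now seen {0,1,3,4,6,7}
R = {0,1,3,4,6,7}
trace reaching 3: tau·tau·b

Answer: REACHABLE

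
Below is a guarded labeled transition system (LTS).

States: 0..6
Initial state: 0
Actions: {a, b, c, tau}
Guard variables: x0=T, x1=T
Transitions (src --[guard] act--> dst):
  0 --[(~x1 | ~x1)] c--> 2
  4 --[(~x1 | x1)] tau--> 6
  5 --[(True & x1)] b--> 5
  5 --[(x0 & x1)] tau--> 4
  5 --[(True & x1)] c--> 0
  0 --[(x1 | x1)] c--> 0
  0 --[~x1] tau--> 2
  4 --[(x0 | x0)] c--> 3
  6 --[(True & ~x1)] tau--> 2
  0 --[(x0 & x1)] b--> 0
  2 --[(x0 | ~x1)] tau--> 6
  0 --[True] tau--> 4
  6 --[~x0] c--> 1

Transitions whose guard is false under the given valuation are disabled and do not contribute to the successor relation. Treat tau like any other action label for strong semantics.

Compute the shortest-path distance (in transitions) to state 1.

Answer: UNREACHABLE

Trace:
Layered search for 1:
  Layer 0: {0}
  Layer 1: {4}
  Layer 2: {3,6}
1 never appears.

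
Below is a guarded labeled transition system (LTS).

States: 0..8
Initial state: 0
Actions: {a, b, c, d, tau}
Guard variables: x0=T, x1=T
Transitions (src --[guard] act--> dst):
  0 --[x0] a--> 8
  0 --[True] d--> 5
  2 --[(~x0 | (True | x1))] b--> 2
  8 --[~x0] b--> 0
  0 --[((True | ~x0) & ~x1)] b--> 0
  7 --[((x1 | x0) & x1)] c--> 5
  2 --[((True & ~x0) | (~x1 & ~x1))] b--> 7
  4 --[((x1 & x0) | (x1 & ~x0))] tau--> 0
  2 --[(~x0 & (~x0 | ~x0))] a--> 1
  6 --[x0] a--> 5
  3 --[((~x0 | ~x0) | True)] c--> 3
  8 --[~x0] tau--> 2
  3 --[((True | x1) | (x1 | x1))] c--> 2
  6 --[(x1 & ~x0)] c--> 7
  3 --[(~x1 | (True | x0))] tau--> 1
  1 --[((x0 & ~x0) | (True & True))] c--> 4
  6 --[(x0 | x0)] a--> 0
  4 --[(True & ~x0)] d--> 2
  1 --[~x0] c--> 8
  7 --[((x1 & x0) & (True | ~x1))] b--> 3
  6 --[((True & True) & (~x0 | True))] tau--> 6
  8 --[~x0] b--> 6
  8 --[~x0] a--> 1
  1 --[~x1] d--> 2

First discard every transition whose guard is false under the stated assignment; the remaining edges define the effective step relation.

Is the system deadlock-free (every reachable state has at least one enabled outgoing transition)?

Answer: DEADLOCK at state 5

Analysis:
Reachable = {0,5,8}
  0: a→8  d→5  [2 out]
  5: ∅  [STUCK]
  8: ∅  [STUCK]
trace reaching 5: d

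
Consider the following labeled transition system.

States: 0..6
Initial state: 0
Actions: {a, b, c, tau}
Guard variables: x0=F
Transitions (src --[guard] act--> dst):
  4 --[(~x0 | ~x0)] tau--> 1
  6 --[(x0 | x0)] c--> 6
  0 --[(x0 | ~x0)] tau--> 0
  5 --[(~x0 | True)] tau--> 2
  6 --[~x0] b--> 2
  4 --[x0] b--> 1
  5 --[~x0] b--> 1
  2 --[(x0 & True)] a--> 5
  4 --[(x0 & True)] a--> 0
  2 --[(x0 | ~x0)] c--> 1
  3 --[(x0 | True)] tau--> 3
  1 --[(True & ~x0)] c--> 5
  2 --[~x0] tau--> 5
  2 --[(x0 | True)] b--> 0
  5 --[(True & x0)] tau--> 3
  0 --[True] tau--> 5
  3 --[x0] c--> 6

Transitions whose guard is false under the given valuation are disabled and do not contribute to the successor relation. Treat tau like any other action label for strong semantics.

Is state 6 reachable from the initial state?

Answer: UNREACHABLE

Trace:
After dropping false guards: 11 live edges.
Layer 0: {0}
Layer 1: {5}  cumulative {0,5}
Layer 2: {1,2}  cumulative {0,1,2,5}
Reach set: {0,1,2,5}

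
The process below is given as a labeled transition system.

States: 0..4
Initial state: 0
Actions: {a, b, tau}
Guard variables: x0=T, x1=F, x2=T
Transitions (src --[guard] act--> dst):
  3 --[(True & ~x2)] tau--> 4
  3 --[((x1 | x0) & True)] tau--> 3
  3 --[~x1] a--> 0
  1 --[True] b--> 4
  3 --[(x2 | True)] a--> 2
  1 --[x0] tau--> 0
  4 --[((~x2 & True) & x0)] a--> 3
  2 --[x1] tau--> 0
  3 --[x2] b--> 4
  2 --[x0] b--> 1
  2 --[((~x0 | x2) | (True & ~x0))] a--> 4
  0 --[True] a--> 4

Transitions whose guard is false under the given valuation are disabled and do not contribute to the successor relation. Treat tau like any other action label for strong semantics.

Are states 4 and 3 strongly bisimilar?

Answer: NOT BISIMILAR

Analysis:
Bisimulation quotient by refinement:
  round 0: {{0,1,2,3,4}}
  round 1: {{0},{1},{2},{3},{4}}
stable after 2 split(s): 5 block(s)
4∈{4}, 3∈{3}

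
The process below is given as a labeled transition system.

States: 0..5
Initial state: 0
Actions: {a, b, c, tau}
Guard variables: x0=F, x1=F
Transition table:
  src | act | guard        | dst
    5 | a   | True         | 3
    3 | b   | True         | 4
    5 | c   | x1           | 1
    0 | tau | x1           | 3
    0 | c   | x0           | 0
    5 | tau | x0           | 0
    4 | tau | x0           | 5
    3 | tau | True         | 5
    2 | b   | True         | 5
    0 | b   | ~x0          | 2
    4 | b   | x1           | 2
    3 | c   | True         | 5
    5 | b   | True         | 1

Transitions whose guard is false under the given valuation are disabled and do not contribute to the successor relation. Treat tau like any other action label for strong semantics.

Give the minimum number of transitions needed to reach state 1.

BFS to 1:
  depth 0: {0}
  depth 1: {2}
  depth 2: {5}
  depth 3: {1,3}
1 enters at depth 3; path b·b·b

Answer: 3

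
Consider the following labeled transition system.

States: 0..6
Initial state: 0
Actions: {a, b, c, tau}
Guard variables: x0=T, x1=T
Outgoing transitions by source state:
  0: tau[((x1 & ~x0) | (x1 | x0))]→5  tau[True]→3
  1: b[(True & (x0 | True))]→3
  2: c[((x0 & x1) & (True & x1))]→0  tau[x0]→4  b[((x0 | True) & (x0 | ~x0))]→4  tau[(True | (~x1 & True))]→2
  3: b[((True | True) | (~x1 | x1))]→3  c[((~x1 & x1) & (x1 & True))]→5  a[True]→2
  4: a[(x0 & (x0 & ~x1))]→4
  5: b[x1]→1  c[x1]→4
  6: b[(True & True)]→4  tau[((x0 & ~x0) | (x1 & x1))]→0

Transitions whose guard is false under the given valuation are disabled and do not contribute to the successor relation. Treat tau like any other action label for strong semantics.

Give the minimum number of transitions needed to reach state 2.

BFS to 2:
  Layer 0: {0}
  Layer 1: {3,5}
  Layer 2: {1,2,4}
depth(2)=2, e.g. tau·a

Answer: 2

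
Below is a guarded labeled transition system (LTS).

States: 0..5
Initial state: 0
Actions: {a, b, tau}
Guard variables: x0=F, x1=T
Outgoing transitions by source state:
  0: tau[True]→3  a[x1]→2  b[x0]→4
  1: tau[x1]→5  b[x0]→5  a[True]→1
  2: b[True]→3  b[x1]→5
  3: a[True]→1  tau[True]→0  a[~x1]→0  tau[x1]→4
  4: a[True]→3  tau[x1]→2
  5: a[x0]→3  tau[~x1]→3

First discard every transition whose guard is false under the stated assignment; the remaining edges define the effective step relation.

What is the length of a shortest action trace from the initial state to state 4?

Answer: 2

Analysis:
Layered search for 4:
  Layer 0: {0}
  Layer 1: {2,3}
  Layer 2: {1,4,5}
depth(4)=2, e.g. tau·tau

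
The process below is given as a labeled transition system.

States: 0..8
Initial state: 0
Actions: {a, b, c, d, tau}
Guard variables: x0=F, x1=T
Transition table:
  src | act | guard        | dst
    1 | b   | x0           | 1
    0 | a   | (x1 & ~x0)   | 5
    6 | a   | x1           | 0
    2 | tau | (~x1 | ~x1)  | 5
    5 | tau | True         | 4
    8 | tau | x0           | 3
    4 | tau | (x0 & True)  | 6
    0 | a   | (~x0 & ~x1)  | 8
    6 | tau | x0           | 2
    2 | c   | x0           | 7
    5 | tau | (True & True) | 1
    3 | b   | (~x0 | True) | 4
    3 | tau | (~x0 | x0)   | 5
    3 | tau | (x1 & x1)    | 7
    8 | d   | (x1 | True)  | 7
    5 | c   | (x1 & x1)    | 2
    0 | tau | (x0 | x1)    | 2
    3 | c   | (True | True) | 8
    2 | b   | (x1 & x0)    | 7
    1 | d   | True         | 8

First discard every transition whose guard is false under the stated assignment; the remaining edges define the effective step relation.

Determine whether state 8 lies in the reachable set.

Answer: REACHABLE

Trace:
12 transition(s) survive guard evaluation.
L0 = {0}
L1 = {2,5}  cumulative {0,2,5}
L2 = {1,4}  cumulative {0,1,2,4,5}
L3 = {8}  cumulative {0,1,2,4,5,8}
L4 = {7}  cumulative {0,1,2,4,5,7,8}
Reach set: {0,1,2,4,5,7,8}
witness 8: a·tau·d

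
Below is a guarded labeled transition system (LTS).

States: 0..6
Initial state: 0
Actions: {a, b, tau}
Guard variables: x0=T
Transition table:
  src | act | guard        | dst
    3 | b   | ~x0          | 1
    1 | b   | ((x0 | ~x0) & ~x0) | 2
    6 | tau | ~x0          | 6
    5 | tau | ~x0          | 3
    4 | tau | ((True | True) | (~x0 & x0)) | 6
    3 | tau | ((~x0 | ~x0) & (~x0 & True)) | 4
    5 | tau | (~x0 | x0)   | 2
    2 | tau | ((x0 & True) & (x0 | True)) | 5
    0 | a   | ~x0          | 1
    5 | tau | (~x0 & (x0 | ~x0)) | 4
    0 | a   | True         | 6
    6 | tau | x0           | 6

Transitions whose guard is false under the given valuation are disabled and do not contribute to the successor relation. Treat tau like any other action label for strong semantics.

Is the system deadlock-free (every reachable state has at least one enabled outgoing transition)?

Reach set: {0,6}
  0: a→6  [deg 1]
  6: tau→6  [deg 1]

Answer: DEADLOCK-FREE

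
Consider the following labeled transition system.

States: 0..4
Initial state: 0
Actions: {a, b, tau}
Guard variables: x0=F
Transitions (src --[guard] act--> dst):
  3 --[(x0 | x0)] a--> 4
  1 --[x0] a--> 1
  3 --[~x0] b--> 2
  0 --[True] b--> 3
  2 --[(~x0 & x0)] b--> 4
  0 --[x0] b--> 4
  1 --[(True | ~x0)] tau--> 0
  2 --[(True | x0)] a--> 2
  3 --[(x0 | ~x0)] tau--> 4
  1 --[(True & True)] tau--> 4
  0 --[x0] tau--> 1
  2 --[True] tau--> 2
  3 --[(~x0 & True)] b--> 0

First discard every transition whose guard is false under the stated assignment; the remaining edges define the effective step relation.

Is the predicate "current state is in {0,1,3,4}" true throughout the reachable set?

Safe = {0,1,3,4}
Reachable = {0,2,3,4}
  0: ok
  2: outside
  3: ok
  4: ok
witness against invariant: b·b → 2

Answer: INVARIANT VIOLATED at state 2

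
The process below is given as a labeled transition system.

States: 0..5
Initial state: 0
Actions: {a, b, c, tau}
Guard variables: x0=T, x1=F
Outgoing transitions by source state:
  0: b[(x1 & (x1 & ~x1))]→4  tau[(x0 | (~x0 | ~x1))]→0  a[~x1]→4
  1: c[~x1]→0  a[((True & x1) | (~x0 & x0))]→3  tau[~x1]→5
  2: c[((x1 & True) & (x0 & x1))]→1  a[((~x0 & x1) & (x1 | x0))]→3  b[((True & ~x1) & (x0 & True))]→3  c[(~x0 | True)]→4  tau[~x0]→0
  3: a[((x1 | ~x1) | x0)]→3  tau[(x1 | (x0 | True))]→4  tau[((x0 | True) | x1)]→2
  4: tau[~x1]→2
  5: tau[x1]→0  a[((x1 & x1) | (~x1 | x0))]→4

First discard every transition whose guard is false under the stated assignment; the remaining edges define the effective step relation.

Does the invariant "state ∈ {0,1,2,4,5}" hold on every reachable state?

Allowed set {0,1,2,4,5}
R = {0,2,3,4}
  0: ✓
  2: ✓
  3: VIOLATES
  4: ✓
counterexample path to 3: a·tau·b

Answer: INVARIANT VIOLATED at state 3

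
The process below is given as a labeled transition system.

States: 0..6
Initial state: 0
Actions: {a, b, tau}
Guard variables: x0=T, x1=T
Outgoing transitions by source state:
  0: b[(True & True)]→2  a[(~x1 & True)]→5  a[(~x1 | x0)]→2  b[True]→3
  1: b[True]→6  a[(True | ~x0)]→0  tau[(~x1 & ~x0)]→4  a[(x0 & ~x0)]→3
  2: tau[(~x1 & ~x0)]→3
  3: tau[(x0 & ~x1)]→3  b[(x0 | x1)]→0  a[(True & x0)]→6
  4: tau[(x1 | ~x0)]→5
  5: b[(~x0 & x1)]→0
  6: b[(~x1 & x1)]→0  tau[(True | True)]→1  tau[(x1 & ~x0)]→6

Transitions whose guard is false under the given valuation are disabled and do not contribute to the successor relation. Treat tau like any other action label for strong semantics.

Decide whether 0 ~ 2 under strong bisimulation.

Answer: NOT BISIMILAR

Trace:
Compute ~ classes (split until stable):
  round 0: {{0,1,2,3,4,5,6}}
  round 1: {{0,1,3},{2,5},{4,6}}
  round 2: {{0},{1},{2,5},{3},{4},{6}}
Fixed point at round 3; 6 class(es).
class of 0: {0}; class of 2: {2,5}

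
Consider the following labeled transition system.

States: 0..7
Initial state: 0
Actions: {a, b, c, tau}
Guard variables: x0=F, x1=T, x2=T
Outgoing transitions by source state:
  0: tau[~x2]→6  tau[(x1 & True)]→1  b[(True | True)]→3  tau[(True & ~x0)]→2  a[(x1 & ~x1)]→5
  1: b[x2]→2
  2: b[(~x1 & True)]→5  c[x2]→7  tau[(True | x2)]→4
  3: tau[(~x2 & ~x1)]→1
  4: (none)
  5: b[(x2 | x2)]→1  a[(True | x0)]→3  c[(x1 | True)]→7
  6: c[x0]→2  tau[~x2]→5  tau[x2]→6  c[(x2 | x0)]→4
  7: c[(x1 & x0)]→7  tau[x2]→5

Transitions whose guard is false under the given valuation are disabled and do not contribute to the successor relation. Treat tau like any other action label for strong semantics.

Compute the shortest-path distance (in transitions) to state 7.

Layered search for 7:
  L0 = {0}
  L1 = {1,2,3}
  L2 = {4,7}
7 enters at depth 2; path tau·c

Answer: 2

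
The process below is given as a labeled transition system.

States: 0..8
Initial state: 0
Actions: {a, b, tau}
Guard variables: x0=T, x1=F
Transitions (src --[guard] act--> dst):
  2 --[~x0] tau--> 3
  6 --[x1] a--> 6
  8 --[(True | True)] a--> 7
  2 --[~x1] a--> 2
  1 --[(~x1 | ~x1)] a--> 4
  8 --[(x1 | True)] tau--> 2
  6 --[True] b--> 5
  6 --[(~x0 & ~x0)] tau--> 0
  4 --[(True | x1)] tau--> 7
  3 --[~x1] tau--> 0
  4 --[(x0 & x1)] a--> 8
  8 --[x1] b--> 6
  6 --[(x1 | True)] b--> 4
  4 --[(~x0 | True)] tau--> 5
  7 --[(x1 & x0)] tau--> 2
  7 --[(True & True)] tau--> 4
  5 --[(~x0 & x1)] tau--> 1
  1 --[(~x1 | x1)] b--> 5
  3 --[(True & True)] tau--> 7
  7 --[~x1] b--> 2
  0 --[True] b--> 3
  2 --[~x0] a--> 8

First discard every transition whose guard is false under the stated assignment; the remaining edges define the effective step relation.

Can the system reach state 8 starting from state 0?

After dropping false guards: 14 live edges.
depth 0: {0}
depth 1: {3}  now seen {0,3}
depth 2: {7}  now seen {0,3,7}
depth 3: {2,4}  now seen {0,2,3,4,7}
depth 4: {5}  now seen {0,2,3,4,5,7}
Reach set: {0,2,3,4,5,7}

Answer: UNREACHABLE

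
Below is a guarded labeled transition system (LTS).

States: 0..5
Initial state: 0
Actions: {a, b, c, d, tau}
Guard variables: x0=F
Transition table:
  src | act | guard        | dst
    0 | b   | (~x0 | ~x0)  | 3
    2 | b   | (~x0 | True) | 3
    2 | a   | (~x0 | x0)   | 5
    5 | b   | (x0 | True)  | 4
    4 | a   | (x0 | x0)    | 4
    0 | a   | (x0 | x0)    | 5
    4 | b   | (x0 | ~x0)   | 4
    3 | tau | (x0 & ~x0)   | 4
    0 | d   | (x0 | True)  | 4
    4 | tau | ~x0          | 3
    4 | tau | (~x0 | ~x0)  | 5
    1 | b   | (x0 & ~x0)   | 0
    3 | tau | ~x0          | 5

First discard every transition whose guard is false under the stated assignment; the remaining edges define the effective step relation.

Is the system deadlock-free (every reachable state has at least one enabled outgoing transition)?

Reachable = {0,3,4,5}
  0: b→3  d→4  [deg 2]
  3: tau→5  [deg 1]
  4: b→4  tau→3  tau→5  [deg 3]
  5: b→4  [deg 1]

Answer: DEADLOCK-FREE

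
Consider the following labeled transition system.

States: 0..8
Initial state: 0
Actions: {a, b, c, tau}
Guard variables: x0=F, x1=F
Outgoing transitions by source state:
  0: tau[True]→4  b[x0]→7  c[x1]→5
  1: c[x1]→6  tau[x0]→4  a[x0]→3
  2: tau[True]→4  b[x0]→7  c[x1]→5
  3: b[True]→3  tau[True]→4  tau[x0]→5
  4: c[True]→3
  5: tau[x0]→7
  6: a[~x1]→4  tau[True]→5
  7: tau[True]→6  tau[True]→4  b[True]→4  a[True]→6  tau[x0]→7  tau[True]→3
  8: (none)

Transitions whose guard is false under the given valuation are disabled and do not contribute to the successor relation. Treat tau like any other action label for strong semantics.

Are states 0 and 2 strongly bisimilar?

Refine partition for ~:
  round 0: {{0,1,2,3,4,5,6,7,8}}
  round 1: {{0,2},{1,5,8},{3},{4},{6},{7}}
6 equivalence class(es) (converged in 2)
0∈{0,2}, 2∈{0,2}

Answer: BISIMILAR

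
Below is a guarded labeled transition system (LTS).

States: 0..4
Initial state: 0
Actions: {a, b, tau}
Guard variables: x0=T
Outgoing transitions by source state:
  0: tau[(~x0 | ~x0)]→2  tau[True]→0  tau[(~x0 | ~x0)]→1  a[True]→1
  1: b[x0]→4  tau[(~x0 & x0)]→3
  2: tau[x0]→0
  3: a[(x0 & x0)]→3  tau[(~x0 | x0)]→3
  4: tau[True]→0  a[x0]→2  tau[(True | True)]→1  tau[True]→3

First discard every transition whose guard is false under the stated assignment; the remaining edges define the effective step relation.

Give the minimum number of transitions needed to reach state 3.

BFS to 3:
  Layer 0: {0}
  Layer 1: {1}
  Layer 2: {4}
  Layer 3: {2,3}
first hit 3 at d=3 via a·b·tau

Answer: 3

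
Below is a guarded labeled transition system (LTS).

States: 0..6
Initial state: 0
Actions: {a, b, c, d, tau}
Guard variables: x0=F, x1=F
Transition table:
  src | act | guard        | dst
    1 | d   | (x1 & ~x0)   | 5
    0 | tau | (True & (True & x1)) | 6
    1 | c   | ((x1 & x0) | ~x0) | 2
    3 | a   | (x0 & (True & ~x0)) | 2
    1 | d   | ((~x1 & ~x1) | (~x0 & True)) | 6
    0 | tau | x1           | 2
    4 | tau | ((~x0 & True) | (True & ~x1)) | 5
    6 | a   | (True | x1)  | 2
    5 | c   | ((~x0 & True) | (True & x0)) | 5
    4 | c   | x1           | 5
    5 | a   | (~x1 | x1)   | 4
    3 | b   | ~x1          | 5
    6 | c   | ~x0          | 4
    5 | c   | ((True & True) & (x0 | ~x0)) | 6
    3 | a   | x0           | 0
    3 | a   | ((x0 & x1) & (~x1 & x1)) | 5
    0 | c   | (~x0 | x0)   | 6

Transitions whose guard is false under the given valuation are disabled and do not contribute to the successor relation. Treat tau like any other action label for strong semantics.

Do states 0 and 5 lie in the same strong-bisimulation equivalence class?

Refine partition for ~:
  π0 = {{0,1,2,3,4,5,6}}
  π1 = {{0},{1},{2},{3},{4},{5,6}}
  π2 = {{0},{1},{2},{3},{4},{5},{6}}
7 equivalence class(es) (converged in 3)
0∈{0}, 5∈{5}

Answer: NOT BISIMILAR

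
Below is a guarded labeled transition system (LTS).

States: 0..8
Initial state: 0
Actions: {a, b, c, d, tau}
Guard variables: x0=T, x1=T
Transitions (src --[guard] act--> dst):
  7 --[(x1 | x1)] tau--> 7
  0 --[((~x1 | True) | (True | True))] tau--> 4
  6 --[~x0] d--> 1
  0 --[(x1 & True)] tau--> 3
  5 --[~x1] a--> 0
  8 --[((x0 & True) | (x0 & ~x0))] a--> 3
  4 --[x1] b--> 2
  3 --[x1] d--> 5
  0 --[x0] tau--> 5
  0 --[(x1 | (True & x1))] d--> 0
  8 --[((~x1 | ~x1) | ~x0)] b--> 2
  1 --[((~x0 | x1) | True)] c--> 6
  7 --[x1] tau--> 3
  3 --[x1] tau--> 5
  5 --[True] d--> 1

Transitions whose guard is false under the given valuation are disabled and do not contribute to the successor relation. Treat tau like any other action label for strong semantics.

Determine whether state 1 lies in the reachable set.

After dropping false guards: 12 live edges.
depth 0: {0}
depth 1: {3,4,5}  cumulative {0,3,4,5}
depth 2: {1,2}  cumulative {0,1,2,3,4,5}
depth 3: {6}  cumulative {0,1,2,3,4,5,6}
Reachable = {0,1,2,3,4,5,6}
trace reaching 1: tau·d

Answer: REACHABLE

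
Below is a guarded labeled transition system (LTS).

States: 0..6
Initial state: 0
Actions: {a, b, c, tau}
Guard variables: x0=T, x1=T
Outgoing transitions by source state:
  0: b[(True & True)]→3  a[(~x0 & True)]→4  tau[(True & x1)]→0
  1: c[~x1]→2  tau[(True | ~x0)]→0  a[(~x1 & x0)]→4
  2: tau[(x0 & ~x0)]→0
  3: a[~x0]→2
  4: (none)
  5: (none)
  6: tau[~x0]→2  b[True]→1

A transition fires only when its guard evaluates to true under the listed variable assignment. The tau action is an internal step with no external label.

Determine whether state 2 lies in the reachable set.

Answer: UNREACHABLE

Analysis:
Guard filter leaves 4 enabled edge(s).
depth 0: {0}
depth 1: {3}  cumulative {0,3}
R = {0,3}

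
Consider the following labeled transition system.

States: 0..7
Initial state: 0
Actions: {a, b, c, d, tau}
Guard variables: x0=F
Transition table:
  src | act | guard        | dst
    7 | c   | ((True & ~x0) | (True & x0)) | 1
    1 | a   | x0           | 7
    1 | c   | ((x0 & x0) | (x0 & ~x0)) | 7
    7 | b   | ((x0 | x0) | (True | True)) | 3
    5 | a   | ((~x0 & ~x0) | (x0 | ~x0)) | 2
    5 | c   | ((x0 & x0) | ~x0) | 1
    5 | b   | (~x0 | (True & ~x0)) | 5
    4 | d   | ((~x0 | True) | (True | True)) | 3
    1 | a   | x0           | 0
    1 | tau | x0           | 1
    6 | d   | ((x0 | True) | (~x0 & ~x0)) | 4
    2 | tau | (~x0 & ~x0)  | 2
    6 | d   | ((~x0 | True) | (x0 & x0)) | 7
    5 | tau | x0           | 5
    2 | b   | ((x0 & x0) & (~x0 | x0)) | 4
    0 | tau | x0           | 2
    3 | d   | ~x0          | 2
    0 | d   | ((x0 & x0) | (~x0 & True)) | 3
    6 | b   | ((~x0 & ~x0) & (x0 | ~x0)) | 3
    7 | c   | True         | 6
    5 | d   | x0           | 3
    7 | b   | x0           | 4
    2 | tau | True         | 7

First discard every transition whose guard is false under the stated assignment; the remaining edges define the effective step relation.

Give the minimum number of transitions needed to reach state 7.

Breadth-first toward 7:
  L0 = {0}
  L1 = {3}
  L2 = {2}
  L3 = {7}
7 enters at depth 3; path d·d·tau

Answer: 3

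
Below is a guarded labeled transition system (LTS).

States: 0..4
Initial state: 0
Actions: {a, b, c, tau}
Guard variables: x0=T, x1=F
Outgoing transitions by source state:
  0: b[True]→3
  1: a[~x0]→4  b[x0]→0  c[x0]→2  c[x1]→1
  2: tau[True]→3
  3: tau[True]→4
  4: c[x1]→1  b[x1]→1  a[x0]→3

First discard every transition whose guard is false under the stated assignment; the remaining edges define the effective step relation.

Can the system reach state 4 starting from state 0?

Answer: REACHABLE

Analysis:
Guard filter leaves 6 enabled edge(s).
Layer 0: {0}
Layer 1: {3}  cumulative {0,3}
Layer 2: {4}  cumulative {0,3,4}
R = {0,3,4}
trace reaching 4: b·tau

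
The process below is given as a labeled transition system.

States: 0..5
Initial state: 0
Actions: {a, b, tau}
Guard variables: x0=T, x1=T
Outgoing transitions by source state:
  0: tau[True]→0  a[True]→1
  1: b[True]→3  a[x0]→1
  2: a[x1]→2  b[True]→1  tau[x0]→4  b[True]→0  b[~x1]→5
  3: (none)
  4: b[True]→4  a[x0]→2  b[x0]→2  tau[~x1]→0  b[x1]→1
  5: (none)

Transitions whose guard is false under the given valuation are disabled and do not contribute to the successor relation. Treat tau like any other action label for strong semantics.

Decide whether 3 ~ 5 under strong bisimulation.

Bisimulation quotient by refinement:
  round 0: {{0,1,2,3,4,5}}
  round 1: {{0},{1,4},{2},{3,5}}
  round 2: {{0},{1},{2},{3,5},{4}}
5 equivalence class(es) (converged in 3)
[3]={3,5}  [5]={3,5}

Answer: BISIMILAR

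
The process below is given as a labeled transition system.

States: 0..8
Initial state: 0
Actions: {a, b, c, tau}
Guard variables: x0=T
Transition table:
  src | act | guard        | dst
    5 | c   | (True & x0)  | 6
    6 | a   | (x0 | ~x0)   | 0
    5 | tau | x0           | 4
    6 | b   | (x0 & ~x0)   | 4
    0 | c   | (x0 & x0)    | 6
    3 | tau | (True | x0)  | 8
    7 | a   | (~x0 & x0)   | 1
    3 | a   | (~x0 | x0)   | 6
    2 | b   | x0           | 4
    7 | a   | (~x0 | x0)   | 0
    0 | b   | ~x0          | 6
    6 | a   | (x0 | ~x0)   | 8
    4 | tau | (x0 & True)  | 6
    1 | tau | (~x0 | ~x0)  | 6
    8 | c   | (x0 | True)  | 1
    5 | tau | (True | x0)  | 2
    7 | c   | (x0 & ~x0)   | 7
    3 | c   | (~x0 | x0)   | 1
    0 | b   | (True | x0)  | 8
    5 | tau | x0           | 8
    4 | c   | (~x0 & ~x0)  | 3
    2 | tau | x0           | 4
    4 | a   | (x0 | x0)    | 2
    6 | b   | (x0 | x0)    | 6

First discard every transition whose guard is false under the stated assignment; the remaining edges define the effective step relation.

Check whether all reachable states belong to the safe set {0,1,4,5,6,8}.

Answer: INVARIANT HOLDS

Trace:
Inv-set: {0,1,4,5,6,8}
R = {0,1,6,8}
  0: ✓
  1: ✓
  6: ✓
  8: ✓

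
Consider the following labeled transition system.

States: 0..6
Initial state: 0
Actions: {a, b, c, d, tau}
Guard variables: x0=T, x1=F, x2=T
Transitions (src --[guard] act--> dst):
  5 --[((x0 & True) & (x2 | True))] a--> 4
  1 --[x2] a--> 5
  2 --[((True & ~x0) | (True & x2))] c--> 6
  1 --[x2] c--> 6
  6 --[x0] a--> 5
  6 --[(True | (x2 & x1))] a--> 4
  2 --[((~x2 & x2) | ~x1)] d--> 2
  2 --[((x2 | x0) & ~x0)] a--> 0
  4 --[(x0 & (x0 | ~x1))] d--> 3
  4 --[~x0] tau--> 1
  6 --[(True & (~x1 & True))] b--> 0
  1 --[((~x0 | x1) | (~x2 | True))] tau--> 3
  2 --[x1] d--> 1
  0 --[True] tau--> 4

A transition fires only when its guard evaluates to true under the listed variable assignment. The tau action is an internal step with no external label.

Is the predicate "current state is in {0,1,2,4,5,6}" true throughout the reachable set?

Answer: INVARIANT VIOLATED at state 3

Trace:
Inv-set: {0,1,2,4,5,6}
Reach set: {0,3,4}
  0: ok
  3: outside
  4: ok
counterexample path to 3: tau·d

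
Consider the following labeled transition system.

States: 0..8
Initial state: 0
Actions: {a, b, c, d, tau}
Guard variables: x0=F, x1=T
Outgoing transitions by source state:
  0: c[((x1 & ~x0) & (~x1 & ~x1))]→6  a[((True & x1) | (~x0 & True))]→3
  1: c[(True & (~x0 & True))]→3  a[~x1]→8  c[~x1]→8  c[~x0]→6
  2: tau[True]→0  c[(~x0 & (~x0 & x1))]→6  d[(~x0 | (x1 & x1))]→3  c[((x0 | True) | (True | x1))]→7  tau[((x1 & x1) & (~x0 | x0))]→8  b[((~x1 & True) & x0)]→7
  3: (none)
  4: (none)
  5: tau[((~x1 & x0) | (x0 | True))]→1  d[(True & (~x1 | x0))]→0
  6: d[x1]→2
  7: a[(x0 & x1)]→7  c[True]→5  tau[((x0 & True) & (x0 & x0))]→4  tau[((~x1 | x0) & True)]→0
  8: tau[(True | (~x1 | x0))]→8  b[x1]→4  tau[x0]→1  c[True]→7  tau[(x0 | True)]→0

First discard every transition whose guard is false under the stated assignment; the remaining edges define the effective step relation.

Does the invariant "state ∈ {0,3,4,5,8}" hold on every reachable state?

Answer: INVARIANT HOLDS

Trace:
Allowed set {0,3,4,5,8}
Reachable = {0,3}
  0: safe
  3: safe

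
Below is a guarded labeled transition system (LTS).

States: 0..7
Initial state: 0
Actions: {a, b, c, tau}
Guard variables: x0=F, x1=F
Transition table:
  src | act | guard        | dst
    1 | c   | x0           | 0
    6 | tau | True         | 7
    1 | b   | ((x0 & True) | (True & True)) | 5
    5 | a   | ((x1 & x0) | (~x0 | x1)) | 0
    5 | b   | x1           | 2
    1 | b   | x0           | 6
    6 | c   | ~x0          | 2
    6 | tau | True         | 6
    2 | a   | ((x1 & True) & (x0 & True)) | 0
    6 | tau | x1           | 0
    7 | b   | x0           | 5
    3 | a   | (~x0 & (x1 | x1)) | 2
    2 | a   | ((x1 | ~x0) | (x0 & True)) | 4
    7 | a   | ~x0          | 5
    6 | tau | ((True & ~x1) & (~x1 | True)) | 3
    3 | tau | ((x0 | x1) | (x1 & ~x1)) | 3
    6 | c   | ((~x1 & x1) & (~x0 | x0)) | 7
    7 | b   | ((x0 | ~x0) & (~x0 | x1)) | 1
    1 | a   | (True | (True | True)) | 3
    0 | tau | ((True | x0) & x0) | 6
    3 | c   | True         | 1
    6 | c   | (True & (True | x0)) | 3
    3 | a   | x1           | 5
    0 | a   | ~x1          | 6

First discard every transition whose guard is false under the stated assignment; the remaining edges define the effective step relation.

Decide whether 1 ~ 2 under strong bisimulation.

Answer: NOT BISIMILAR

Trace:
Bisimulation quotient by refinement:
  π0 = {{0,1,2,3,4,5,6,7}}
  π1 = {{0,2,5},{1,7},{3},{4},{6}}
  π2 = {{0},{1},{2},{3},{4},{5},{6},{7}}
8 equivalence class(es) (converged in 3)
[1]={1}  [2]={2}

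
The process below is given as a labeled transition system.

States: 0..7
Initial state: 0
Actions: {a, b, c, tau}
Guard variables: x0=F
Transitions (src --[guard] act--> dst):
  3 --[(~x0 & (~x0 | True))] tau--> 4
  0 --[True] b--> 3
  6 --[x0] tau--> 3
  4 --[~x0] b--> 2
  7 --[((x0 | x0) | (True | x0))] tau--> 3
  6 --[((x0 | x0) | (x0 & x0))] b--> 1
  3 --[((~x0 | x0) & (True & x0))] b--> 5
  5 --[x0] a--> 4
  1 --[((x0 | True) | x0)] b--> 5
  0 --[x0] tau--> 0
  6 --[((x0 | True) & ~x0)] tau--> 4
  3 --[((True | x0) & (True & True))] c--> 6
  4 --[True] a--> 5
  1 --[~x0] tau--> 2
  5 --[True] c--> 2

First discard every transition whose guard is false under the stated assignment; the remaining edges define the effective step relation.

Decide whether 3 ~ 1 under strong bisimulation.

Bisimulation quotient by refinement:
  π0 = {{0,1,2,3,4,5,6,7}}
  π1 = {{0},{1},{2},{3},{4},{5},{6,7}}
  π2 = {{0},{1},{2},{3},{4},{5},{6},{7}}
Fixed point at round 3; 8 class(es).
[3]={3}  [1]={1}

Answer: NOT BISIMILAR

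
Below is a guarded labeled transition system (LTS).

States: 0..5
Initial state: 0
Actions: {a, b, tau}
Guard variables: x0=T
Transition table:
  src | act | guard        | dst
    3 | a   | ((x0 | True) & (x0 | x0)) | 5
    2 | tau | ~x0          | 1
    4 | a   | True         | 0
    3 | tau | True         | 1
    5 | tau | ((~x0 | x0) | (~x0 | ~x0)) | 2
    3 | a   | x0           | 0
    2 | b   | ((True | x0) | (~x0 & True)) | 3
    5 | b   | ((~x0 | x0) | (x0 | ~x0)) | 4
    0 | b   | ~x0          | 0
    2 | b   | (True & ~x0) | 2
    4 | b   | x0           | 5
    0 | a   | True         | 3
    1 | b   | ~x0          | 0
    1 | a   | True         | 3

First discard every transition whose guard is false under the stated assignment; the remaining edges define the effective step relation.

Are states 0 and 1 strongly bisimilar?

Refine partition for ~:
  round 0: {{0,1,2,3,4,5}}
  round 1: {{0,1},{2},{3},{4},{5}}
Fixed point at round 2; 5 class(es).
class of 0: {0,1}; class of 1: {0,1}

Answer: BISIMILAR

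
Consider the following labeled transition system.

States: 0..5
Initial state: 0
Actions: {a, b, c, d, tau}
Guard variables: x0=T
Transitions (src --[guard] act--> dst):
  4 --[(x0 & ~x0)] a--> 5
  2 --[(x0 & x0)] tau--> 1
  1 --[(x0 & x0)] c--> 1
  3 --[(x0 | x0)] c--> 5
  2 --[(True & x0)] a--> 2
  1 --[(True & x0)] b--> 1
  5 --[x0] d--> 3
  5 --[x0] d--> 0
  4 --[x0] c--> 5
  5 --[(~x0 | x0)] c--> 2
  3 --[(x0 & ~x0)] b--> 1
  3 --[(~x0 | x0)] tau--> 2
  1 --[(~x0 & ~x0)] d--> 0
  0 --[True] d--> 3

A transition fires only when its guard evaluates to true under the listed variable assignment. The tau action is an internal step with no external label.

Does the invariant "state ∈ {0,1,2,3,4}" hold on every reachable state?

Safe = {0,1,2,3,4}
R = {0,1,2,3,5}
  0: ok
  1: ok
  2: ok
  3: ok
  5: VIOLATES
reach 5 via d·c — violates

Answer: INVARIANT VIOLATED at state 5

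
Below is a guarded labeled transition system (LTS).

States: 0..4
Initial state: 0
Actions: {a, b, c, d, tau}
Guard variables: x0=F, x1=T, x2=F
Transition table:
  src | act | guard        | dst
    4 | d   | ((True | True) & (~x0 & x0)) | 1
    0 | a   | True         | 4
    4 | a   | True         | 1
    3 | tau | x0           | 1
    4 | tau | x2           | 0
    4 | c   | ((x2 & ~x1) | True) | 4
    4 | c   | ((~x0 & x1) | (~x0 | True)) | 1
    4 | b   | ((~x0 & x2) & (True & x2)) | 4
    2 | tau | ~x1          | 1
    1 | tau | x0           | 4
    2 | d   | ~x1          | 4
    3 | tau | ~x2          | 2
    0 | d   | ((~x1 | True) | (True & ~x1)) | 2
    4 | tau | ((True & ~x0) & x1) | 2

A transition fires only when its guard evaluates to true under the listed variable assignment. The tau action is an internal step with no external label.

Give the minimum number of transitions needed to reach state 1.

Breadth-first toward 1:
  L0 = {0}
  L1 = {2,4}
  L2 = {1}
depth(1)=2, e.g. a·a

Answer: 2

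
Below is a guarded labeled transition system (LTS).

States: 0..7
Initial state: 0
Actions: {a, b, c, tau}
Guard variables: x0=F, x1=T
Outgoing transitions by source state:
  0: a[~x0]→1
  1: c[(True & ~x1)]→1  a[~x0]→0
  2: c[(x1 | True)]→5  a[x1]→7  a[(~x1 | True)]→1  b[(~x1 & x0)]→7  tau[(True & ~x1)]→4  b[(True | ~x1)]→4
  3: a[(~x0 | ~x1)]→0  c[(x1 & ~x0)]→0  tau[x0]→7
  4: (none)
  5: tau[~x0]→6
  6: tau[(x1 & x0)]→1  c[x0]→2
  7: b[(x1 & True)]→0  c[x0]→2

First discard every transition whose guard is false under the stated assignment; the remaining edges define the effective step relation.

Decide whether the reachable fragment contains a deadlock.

R = {0,1}
  0: a→1  [1 exit(s)]
  1: a→0  [1 exit(s)]

Answer: DEADLOCK-FREE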